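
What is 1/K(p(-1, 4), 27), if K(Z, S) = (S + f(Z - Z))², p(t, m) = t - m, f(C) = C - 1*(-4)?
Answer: 1/961 ≈ 0.0010406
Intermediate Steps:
f(C) = 4 + C (f(C) = C + 4 = 4 + C)
K(Z, S) = (4 + S)² (K(Z, S) = (S + (4 + (Z - Z)))² = (S + (4 + 0))² = (S + 4)² = (4 + S)²)
1/K(p(-1, 4), 27) = 1/((4 + 27)²) = 1/(31²) = 1/961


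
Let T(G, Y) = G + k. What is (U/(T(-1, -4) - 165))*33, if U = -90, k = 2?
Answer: 1485/82 ≈ 18.110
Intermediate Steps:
T(G, Y) = 2 + G (T(G, Y) = G + 2 = 2 + G)
(U/(T(-1, -4) - 165))*33 = (-90/((2 - 1) - 165))*33 = (-90/(1 - 165))*33 = (-90/(-164))*33 = -1/164*(-90)*33 = (45/82)*33 = 1485/82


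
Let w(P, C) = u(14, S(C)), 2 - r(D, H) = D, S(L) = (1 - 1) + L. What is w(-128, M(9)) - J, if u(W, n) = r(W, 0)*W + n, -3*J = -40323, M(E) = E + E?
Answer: -13591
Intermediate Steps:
S(L) = L (S(L) = 0 + L = L)
M(E) = 2*E
J = 13441 (J = -⅓*(-40323) = 13441)
r(D, H) = 2 - D
u(W, n) = n + W*(2 - W) (u(W, n) = (2 - W)*W + n = W*(2 - W) + n = n + W*(2 - W))
w(P, C) = -168 + C (w(P, C) = C - 1*14*(-2 + 14) = C - 1*14*12 = C - 168 = -168 + C)
w(-128, M(9)) - J = (-168 + 2*9) - 1*13441 = (-168 + 18) - 13441 = -150 - 13441 = -13591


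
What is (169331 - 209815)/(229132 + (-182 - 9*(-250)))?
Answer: -10121/57800 ≈ -0.17510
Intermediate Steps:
(169331 - 209815)/(229132 + (-182 - 9*(-250))) = -40484/(229132 + (-182 + 2250)) = -40484/(229132 + 2068) = -40484/231200 = -40484*1/231200 = -10121/57800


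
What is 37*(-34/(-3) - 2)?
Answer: 1036/3 ≈ 345.33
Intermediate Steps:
37*(-34/(-3) - 2) = 37*(-34*(-⅓) - 2) = 37*(34/3 - 2) = 37*(28/3) = 1036/3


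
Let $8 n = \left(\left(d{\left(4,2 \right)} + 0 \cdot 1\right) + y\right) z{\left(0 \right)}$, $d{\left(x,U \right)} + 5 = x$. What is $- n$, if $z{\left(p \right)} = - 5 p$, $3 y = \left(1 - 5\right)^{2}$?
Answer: $0$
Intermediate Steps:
$d{\left(x,U \right)} = -5 + x$
$y = \frac{16}{3}$ ($y = \frac{\left(1 - 5\right)^{2}}{3} = \frac{\left(-4\right)^{2}}{3} = \frac{1}{3} \cdot 16 = \frac{16}{3} \approx 5.3333$)
$n = 0$ ($n = \frac{\left(\left(\left(-5 + 4\right) + 0 \cdot 1\right) + \frac{16}{3}\right) \left(\left(-5\right) 0\right)}{8} = \frac{\left(\left(-1 + 0\right) + \frac{16}{3}\right) 0}{8} = \frac{\left(-1 + \frac{16}{3}\right) 0}{8} = \frac{\frac{13}{3} \cdot 0}{8} = \frac{1}{8} \cdot 0 = 0$)
$- n = \left(-1\right) 0 = 0$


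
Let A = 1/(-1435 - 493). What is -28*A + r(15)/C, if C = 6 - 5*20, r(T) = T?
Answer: -1643/11327 ≈ -0.14505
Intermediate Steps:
C = -94 (C = 6 - 100 = -94)
A = -1/1928 (A = 1/(-1928) = -1/1928 ≈ -0.00051867)
-28*A + r(15)/C = -28*(-1/1928) + 15/(-94) = 7/482 + 15*(-1/94) = 7/482 - 15/94 = -1643/11327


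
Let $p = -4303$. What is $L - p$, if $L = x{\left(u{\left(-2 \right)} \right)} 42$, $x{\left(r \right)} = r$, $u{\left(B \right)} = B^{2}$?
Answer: $4471$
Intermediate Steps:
$L = 168$ ($L = \left(-2\right)^{2} \cdot 42 = 4 \cdot 42 = 168$)
$L - p = 168 - -4303 = 168 + 4303 = 4471$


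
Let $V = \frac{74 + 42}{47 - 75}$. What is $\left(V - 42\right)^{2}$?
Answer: $\frac{104329}{49} \approx 2129.2$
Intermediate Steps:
$V = - \frac{29}{7}$ ($V = \frac{116}{-28} = 116 \left(- \frac{1}{28}\right) = - \frac{29}{7} \approx -4.1429$)
$\left(V - 42\right)^{2} = \left(- \frac{29}{7} - 42\right)^{2} = \left(- \frac{323}{7}\right)^{2} = \frac{104329}{49}$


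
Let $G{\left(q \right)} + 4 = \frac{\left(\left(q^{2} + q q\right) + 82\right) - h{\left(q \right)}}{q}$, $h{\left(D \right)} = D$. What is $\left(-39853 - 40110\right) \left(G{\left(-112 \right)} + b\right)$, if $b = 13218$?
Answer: $- \frac{58160528309}{56} \approx -1.0386 \cdot 10^{9}$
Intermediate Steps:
$G{\left(q \right)} = -4 + \frac{82 - q + 2 q^{2}}{q}$ ($G{\left(q \right)} = -4 + \frac{\left(\left(q^{2} + q q\right) + 82\right) - q}{q} = -4 + \frac{\left(\left(q^{2} + q^{2}\right) + 82\right) - q}{q} = -4 + \frac{\left(2 q^{2} + 82\right) - q}{q} = -4 + \frac{\left(82 + 2 q^{2}\right) - q}{q} = -4 + \frac{82 - q + 2 q^{2}}{q}$)
$\left(-39853 - 40110\right) \left(G{\left(-112 \right)} + b\right) = \left(-39853 - 40110\right) \left(\left(-5 + 2 \left(-112\right) + \frac{82}{-112}\right) + 13218\right) = - 79963 \left(\left(-5 - 224 + 82 \left(- \frac{1}{112}\right)\right) + 13218\right) = - 79963 \left(\left(-5 - 224 - \frac{41}{56}\right) + 13218\right) = - 79963 \left(- \frac{12865}{56} + 13218\right) = \left(-79963\right) \frac{727343}{56} = - \frac{58160528309}{56}$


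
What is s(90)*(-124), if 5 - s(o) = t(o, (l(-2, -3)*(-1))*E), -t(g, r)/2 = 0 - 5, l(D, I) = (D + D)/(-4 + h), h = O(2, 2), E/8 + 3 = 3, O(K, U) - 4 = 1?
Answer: 620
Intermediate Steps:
O(K, U) = 5 (O(K, U) = 4 + 1 = 5)
E = 0 (E = -24 + 8*3 = -24 + 24 = 0)
h = 5
l(D, I) = 2*D (l(D, I) = (D + D)/(-4 + 5) = (2*D)/1 = (2*D)*1 = 2*D)
t(g, r) = 10 (t(g, r) = -2*(0 - 5) = -2*(-5) = 10)
s(o) = -5 (s(o) = 5 - 1*10 = 5 - 10 = -5)
s(90)*(-124) = -5*(-124) = 620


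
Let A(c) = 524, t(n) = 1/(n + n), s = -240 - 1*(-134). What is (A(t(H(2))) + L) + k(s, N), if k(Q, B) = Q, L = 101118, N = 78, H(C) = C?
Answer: 101536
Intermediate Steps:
s = -106 (s = -240 + 134 = -106)
t(n) = 1/(2*n)
(A(t(H(2))) + L) + k(s, N) = (524 + 101118) - 106 = 101642 - 106 = 101536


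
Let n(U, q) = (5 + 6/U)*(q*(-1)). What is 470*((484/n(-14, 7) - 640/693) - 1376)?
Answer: -1813616495/2772 ≈ -6.5426e+5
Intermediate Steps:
n(U, q) = -q*(5 + 6/U) (n(U, q) = (5 + 6/U)*(-q) = -q*(5 + 6/U))
470*((484/n(-14, 7) - 640/693) - 1376) = 470*((484/((-1*7*(6 + 5*(-14))/(-14))) - 640/693) - 1376) = 470*((484/((-1*7*(-1/14)*(6 - 70))) - 640*1/693) - 1376) = 470*((484/((-1*7*(-1/14)*(-64))) - 640/693) - 1376) = 470*((484/(-32) - 640/693) - 1376) = 470*((484*(-1/32) - 640/693) - 1376) = 470*((-121/8 - 640/693) - 1376) = 470*(-88973/5544 - 1376) = 470*(-7717517/5544) = -1813616495/2772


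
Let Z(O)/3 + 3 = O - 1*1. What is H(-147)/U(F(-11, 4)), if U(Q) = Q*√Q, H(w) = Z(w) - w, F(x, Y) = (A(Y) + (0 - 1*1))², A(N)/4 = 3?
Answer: -306/1331 ≈ -0.22990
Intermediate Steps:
Z(O) = -12 + 3*O (Z(O) = -9 + 3*(O - 1*1) = -9 + 3*(O - 1) = -9 + 3*(-1 + O) = -9 + (-3 + 3*O) = -12 + 3*O)
A(N) = 12 (A(N) = 4*3 = 12)
F(x, Y) = 121 (F(x, Y) = (12 + (0 - 1*1))² = (12 + (0 - 1))² = (12 - 1)² = 11² = 121)
H(w) = -12 + 2*w (H(w) = (-12 + 3*w) - w = -12 + 2*w)
U(Q) = Q^(3/2)
H(-147)/U(F(-11, 4)) = (-12 + 2*(-147))/(121^(3/2)) = (-12 - 294)/1331 = -306*1/1331 = -306/1331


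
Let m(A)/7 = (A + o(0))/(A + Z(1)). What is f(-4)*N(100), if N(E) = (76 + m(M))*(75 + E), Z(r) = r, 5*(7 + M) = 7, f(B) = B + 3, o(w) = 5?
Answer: -309575/23 ≈ -13460.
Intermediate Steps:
f(B) = 3 + B
M = -28/5 (M = -7 + (⅕)*7 = -7 + 7/5 = -28/5 ≈ -5.6000)
m(A) = 7*(5 + A)/(1 + A) (m(A) = 7*((A + 5)/(A + 1)) = 7*((5 + A)/(1 + A)) = 7*(5 + A)/(1 + A))
N(E) = 132675/23 + 1769*E/23 (N(E) = (76 + 7*(5 - 28/5)/(1 - 28/5))*(75 + E) = (76 + 7*(-⅗)/(-23/5))*(75 + E) = (76 + 7*(-5/23)*(-⅗))*(75 + E) = (76 + 21/23)*(75 + E) = 1769*(75 + E)/23 = 132675/23 + 1769*E/23)
f(-4)*N(100) = (3 - 4)*(132675/23 + (1769/23)*100) = -(132675/23 + 176900/23) = -1*309575/23 = -309575/23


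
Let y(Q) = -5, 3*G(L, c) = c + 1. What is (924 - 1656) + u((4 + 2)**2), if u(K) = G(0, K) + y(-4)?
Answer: -2174/3 ≈ -724.67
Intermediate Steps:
G(L, c) = 1/3 + c/3 (G(L, c) = (c + 1)/3 = (1 + c)/3 = 1/3 + c/3)
u(K) = -14/3 + K/3 (u(K) = (1/3 + K/3) - 5 = -14/3 + K/3)
(924 - 1656) + u((4 + 2)**2) = (924 - 1656) + (-14/3 + (4 + 2)**2/3) = -732 + (-14/3 + (1/3)*6**2) = -732 + (-14/3 + (1/3)*36) = -732 + (-14/3 + 12) = -732 + 22/3 = -2174/3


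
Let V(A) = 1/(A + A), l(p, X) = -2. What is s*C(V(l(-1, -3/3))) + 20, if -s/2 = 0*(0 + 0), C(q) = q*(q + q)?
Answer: 20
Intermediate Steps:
V(A) = 1/(2*A)
C(q) = 2*q² (C(q) = q*(2*q) = 2*q²)
s = 0 (s = -0*(0 + 0) = -0*0 = -2*0 = 0)
s*C(V(l(-1, -3/3))) + 20 = 0*(2*((½)/(-2))²) + 20 = 0*(2*((½)*(-½))²) + 20 = 0*(2*(-¼)²) + 20 = 0*(2*(1/16)) + 20 = 0*(⅛) + 20 = 0 + 20 = 20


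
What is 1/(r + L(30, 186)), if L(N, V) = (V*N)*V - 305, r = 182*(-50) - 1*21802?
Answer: 1/1006673 ≈ 9.9337e-7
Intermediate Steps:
r = -30902 (r = -9100 - 21802 = -30902)
L(N, V) = -305 + N*V**2 (L(N, V) = (N*V)*V - 305 = N*V**2 - 305 = -305 + N*V**2)
1/(r + L(30, 186)) = 1/(-30902 + (-305 + 30*186**2)) = 1/(-30902 + (-305 + 30*34596)) = 1/(-30902 + (-305 + 1037880)) = 1/(-30902 + 1037575) = 1/1006673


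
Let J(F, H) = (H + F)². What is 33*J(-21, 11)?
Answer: 3300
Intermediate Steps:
J(F, H) = (F + H)²
33*J(-21, 11) = 33*(-21 + 11)² = 33*(-10)² = 33*100 = 3300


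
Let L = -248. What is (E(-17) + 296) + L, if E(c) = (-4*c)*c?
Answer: -1108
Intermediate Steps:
E(c) = -4*c**2
(E(-17) + 296) + L = (-4*(-17)**2 + 296) - 248 = (-4*289 + 296) - 248 = (-1156 + 296) - 248 = -860 - 248 = -1108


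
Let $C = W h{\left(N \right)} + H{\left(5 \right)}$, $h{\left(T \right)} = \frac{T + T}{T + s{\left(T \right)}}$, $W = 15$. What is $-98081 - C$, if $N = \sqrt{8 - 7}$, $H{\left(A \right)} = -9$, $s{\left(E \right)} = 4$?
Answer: $-98078$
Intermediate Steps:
$N = 1$ ($N = \sqrt{1} = 1$)
$h{\left(T \right)} = \frac{2 T}{4 + T}$ ($h{\left(T \right)} = \frac{T + T}{T + 4} = \frac{2 T}{4 + T}$)
$C = -3$ ($C = 15 \cdot 2 \cdot 1 \frac{1}{4 + 1} - 9 = 15 \cdot 2 \cdot 1 \cdot \frac{1}{5} - 9 = 15 \cdot \frac{2}{5} - 9 = 6 - 9 = -3$)
$-98081 - C = -98081 - -3 = -98081 + 3 = -98078$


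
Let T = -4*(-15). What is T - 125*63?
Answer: -7815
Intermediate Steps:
T = 60
T - 125*63 = 60 - 125*63 = 60 - 7875 = -7815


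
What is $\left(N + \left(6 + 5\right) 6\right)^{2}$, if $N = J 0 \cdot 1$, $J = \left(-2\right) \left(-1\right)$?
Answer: $4356$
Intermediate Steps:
$J = 2$
$N = 0$ ($N = 2 \cdot 0 \cdot 1 = 0 \cdot 1 = 0$)
$\left(N + \left(6 + 5\right) 6\right)^{2} = \left(0 + \left(6 + 5\right) 6\right)^{2} = \left(0 + 11 \cdot 6\right)^{2} = \left(0 + 66\right)^{2} = 66^{2} = 4356$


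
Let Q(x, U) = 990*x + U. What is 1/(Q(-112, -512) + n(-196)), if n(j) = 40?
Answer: -1/111352 ≈ -8.9805e-6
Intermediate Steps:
Q(x, U) = U + 990*x
1/(Q(-112, -512) + n(-196)) = 1/((-512 + 990*(-112)) + 40) = 1/((-512 - 110880) + 40) = 1/(-111392 + 40) = 1/(-111352) = -1/111352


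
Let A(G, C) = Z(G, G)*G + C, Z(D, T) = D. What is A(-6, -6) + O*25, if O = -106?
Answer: -2620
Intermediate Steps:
A(G, C) = C + G**2 (A(G, C) = G*G + C = G**2 + C = C + G**2)
A(-6, -6) + O*25 = (-6 + (-6)**2) - 106*25 = (-6 + 36) - 2650 = 30 - 2650 = -2620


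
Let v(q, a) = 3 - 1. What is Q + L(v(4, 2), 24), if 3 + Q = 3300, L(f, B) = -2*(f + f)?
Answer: 3289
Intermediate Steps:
v(q, a) = 2
L(f, B) = -4*f
Q = 3297 (Q = -3 + 3300 = 3297)
Q + L(v(4, 2), 24) = 3297 - 4*2 = 3297 - 8 = 3289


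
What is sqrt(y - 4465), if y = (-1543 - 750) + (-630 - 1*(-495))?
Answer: I*sqrt(6893) ≈ 83.024*I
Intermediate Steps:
y = -2428 (y = -2293 + (-630 + 495) = -2293 - 135 = -2428)
sqrt(y - 4465) = sqrt(-2428 - 4465) = sqrt(-6893) = I*sqrt(6893)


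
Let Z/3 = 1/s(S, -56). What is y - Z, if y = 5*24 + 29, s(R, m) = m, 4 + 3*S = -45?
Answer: 8347/56 ≈ 149.05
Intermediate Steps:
S = -49/3 (S = -4/3 + (⅓)*(-45) = -4/3 - 15 = -49/3 ≈ -16.333)
Z = -3/56 (Z = 3/(-56) = 3*(-1/56) = -3/56 ≈ -0.053571)
y = 149 (y = 120 + 29 = 149)
y - Z = 149 - 1*(-3/56) = 149 + 3/56 = 8347/56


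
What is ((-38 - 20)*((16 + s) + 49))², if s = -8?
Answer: 10929636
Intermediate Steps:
((-38 - 20)*((16 + s) + 49))² = ((-38 - 20)*((16 - 8) + 49))² = (-58*(8 + 49))² = (-58*57)² = (-3306)² = 10929636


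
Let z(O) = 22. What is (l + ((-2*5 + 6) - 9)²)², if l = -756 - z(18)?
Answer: 370881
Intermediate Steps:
l = -778 (l = -756 - 1*22 = -756 - 22 = -778)
(l + ((-2*5 + 6) - 9)²)² = (-778 + ((-2*5 + 6) - 9)²)² = (-778 + ((-10 + 6) - 9)²)² = (-778 + (-4 - 9)²)² = (-778 + (-13)²)² = (-778 + 169)² = (-609)² = 370881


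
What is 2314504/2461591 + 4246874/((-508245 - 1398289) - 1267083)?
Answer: -3108717575566/7812147044647 ≈ -0.39793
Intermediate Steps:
2314504/2461591 + 4246874/((-508245 - 1398289) - 1267083) = 2314504*(1/2461591) + 4246874/(-1906534 - 1267083) = 2314504/2461591 + 4246874/(-3173617) = 2314504/2461591 + 4246874*(-1/3173617) = 2314504/2461591 - 4246874/3173617 = -3108717575566/7812147044647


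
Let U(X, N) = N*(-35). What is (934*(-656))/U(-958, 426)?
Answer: 306352/7455 ≈ 41.094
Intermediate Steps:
U(X, N) = -35*N
(934*(-656))/U(-958, 426) = (934*(-656))/((-35*426)) = -612704/(-14910) = -612704*(-1/14910) = 306352/7455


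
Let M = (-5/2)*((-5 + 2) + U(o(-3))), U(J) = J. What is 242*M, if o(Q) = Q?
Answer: 3630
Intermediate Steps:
M = 15 (M = (-5/2)*((-5 + 2) - 3) = (-5*½)*(-3 - 3) = -5/2*(-6) = 15)
242*M = 242*15 = 3630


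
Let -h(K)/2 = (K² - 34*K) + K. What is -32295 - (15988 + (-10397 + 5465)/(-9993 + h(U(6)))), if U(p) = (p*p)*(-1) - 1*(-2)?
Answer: -702474299/14549 ≈ -48283.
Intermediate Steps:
U(p) = 2 - p² (U(p) = p²*(-1) + 2 = -p² + 2 = 2 - p²)
h(K) = -2*K² + 66*K (h(K) = -2*((K² - 34*K) + K) = -2*(K² - 33*K) = -2*K² + 66*K)
-32295 - (15988 + (-10397 + 5465)/(-9993 + h(U(6)))) = -32295 - (15988 + (-10397 + 5465)/(-9993 + 2*(2 - 1*6²)*(33 - (2 - 1*6²)))) = -32295 - (15988 - 4932/(-9993 + 2*(2 - 1*36)*(33 - (2 - 1*36)))) = -32295 - (15988 - 4932/(-9993 + 2*(2 - 36)*(33 - (2 - 36)))) = -32295 - (15988 - 4932/(-9993 + 2*(-34)*(33 - 1*(-34)))) = -32295 - (15988 - 4932/(-9993 + 2*(-34)*(33 + 34))) = -32295 - (15988 - 4932/(-9993 + 2*(-34)*67)) = -32295 - (15988 - 4932/(-9993 - 4556)) = -32295 - (15988 - 4932/(-14549)) = -32295 - (15988 - 4932*(-1/14549)) = -32295 - (15988 + 4932/14549) = -32295 - 1*232614344/14549 = -32295 - 232614344/14549 = -702474299/14549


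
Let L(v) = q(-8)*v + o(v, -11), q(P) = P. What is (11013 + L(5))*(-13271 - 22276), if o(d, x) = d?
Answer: -390234966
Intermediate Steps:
L(v) = -7*v (L(v) = -8*v + v = -7*v)
(11013 + L(5))*(-13271 - 22276) = (11013 - 7*5)*(-13271 - 22276) = (11013 - 35)*(-35547) = 10978*(-35547) = -390234966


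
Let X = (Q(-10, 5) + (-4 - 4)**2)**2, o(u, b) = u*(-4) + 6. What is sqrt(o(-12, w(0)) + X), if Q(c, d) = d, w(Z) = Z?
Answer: 3*sqrt(535) ≈ 69.390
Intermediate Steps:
o(u, b) = 6 - 4*u (o(u, b) = -4*u + 6 = 6 - 4*u)
X = 4761 (X = (5 + (-4 - 4)**2)**2 = (5 + (-8)**2)**2 = (5 + 64)**2 = 69**2 = 4761)
sqrt(o(-12, w(0)) + X) = sqrt((6 - 4*(-12)) + 4761) = sqrt((6 + 48) + 4761) = sqrt(54 + 4761) = sqrt(4815) = 3*sqrt(535)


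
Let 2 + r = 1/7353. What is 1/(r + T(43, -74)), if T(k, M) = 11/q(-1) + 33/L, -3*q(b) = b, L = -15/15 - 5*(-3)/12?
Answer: 7353/1198540 ≈ 0.0061350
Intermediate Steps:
L = 1/4 (L = -15*1/15 + 15*(1/12) = -1 + 5/4 = 1/4 ≈ 0.25000)
q(b) = -b/3
r = -14705/7353 (r = -2 + 1/7353 = -14705/7353 ≈ -1.9999)
T(k, M) = 165 (T(k, M) = 11/((-1/3*(-1))) + 33/(1/4) = 11/(1/3) + 33*4 = 11*3 + 132 = 33 + 132 = 165)
1/(r + T(43, -74)) = 1/(-14705/7353 + 165) = 1/(1198540/7353) = 7353/1198540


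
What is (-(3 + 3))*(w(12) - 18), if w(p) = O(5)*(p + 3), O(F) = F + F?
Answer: -792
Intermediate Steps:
O(F) = 2*F
w(p) = 30 + 10*p (w(p) = (2*5)*(p + 3) = 10*(3 + p) = 30 + 10*p)
(-(3 + 3))*(w(12) - 18) = (-(3 + 3))*((30 + 10*12) - 18) = (-1*6)*((30 + 120) - 18) = -6*(150 - 18) = -6*132 = -792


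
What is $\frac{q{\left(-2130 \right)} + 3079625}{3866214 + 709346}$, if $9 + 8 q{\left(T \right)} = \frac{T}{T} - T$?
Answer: $\frac{12319561}{18302240} \approx 0.67312$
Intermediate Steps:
$q{\left(T \right)} = -1 - \frac{T}{8}$ ($q{\left(T \right)} = - \frac{9}{8} + \frac{\frac{T}{T} - T}{8} = - \frac{9}{8} + \frac{1 - T}{8} = - \frac{9}{8} - \left(- \frac{1}{8} + \frac{T}{8}\right) = -1 - \frac{T}{8}$)
$\frac{q{\left(-2130 \right)} + 3079625}{3866214 + 709346} = \frac{\left(-1 - - \frac{1065}{4}\right) + 3079625}{3866214 + 709346} = \frac{\left(-1 + \frac{1065}{4}\right) + 3079625}{4575560} = \left(\frac{1061}{4} + 3079625\right) \frac{1}{4575560} = \frac{12319561}{4} \cdot \frac{1}{4575560} = \frac{12319561}{18302240}$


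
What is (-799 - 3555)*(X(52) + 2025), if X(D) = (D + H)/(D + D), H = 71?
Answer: -458743971/52 ≈ -8.8220e+6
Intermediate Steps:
X(D) = (71 + D)/(2*D) (X(D) = (D + 71)/(D + D) = (71 + D)/((2*D)) = (71 + D)*(1/(2*D)) = (71 + D)/(2*D))
(-799 - 3555)*(X(52) + 2025) = (-799 - 3555)*((½)*(71 + 52)/52 + 2025) = -4354*((½)*(1/52)*123 + 2025) = -4354*(123/104 + 2025) = -4354*210723/104 = -458743971/52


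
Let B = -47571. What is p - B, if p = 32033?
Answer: 79604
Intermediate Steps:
p - B = 32033 - 1*(-47571) = 32033 + 47571 = 79604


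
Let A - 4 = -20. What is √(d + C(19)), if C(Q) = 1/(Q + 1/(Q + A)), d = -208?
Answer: I*√699538/58 ≈ 14.42*I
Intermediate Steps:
A = -16 (A = 4 - 20 = -16)
C(Q) = 1/(Q + 1/(-16 + Q)) (C(Q) = 1/(Q + 1/(Q - 16)) = 1/(Q + 1/(-16 + Q)))
√(d + C(19)) = √(-208 + (-16 + 19)/(1 + 19² - 16*19)) = √(-208 + 3/(1 + 361 - 304)) = √(-208 + 3/58) = √(-12061/58) = I*√699538/58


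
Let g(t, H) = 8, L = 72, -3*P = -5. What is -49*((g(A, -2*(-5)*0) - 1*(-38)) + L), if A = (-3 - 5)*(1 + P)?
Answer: -5782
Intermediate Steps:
P = 5/3 (P = -⅓*(-5) = 5/3 ≈ 1.6667)
A = -64/3 (A = (-3 - 5)*(1 + 5/3) = -8*8/3 = -64/3 ≈ -21.333)
-49*((g(A, -2*(-5)*0) - 1*(-38)) + L) = -49*((8 - 1*(-38)) + 72) = -49*((8 + 38) + 72) = -49*(46 + 72) = -49*118 = -5782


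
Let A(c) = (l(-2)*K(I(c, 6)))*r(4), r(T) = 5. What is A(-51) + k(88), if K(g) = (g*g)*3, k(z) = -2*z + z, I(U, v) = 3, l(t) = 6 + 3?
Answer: 1127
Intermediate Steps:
l(t) = 9
k(z) = -z
K(g) = 3*g² (K(g) = g²*3 = 3*g²)
A(c) = 1215 (A(c) = (9*(3*3²))*5 = (9*(3*9))*5 = (9*27)*5 = 243*5 = 1215)
A(-51) + k(88) = 1215 - 1*88 = 1215 - 88 = 1127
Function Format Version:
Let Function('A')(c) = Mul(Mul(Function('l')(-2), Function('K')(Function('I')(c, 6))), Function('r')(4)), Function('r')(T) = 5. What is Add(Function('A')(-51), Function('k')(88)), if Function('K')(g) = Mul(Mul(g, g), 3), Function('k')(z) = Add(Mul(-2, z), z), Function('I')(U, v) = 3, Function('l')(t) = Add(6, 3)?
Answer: 1127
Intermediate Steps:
Function('l')(t) = 9
Function('k')(z) = Mul(-1, z)
Function('K')(g) = Mul(3, Pow(g, 2)) (Function('K')(g) = Mul(Pow(g, 2), 3) = Mul(3, Pow(g, 2)))
Function('A')(c) = 1215 (Function('A')(c) = Mul(Mul(9, Mul(3, Pow(3, 2))), 5) = Mul(Mul(9, Mul(3, 9)), 5) = Mul(Mul(9, 27), 5) = Mul(243, 5) = 1215)
Add(Function('A')(-51), Function('k')(88)) = Add(1215, Mul(-1, 88)) = Add(1215, -88) = 1127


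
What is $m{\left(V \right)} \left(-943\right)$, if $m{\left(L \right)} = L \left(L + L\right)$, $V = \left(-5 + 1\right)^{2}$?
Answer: $-482816$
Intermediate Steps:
$V = 16$ ($V = \left(-4\right)^{2} = 16$)
$m{\left(L \right)} = 2 L^{2}$ ($m{\left(L \right)} = L 2 L = 2 L^{2}$)
$m{\left(V \right)} \left(-943\right) = 2 \cdot 16^{2} \left(-943\right) = 2 \cdot 256 \left(-943\right) = 512 \left(-943\right) = -482816$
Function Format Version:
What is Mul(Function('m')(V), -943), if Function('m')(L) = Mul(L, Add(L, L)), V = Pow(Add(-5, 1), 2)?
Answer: -482816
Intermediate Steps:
V = 16 (V = Pow(-4, 2) = 16)
Function('m')(L) = Mul(2, Pow(L, 2)) (Function('m')(L) = Mul(L, Mul(2, L)) = Mul(2, Pow(L, 2)))
Mul(Function('m')(V), -943) = Mul(Mul(2, Pow(16, 2)), -943) = Mul(Mul(2, 256), -943) = Mul(512, -943) = -482816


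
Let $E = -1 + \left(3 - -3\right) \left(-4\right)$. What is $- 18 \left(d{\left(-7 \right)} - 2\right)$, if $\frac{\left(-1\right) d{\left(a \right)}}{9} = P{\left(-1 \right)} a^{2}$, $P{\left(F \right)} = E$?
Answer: $-198414$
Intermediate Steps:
$E = -25$ ($E = -1 + \left(3 + 3\right) \left(-4\right) = -1 + 6 \left(-4\right) = -1 - 24 = -25$)
$P{\left(F \right)} = -25$
$d{\left(a \right)} = 225 a^{2}$ ($d{\left(a \right)} = - 9 \left(- 25 a^{2}\right) = 225 a^{2}$)
$- 18 \left(d{\left(-7 \right)} - 2\right) = - 18 \left(225 \left(-7\right)^{2} - 2\right) = - 18 \left(225 \cdot 49 - 2\right) = - 18 \left(11025 - 2\right) = \left(-18\right) 11023 = -198414$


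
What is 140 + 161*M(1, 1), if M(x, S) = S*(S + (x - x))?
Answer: 301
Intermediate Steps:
M(x, S) = S² (M(x, S) = S*(S + 0) = S*S = S²)
140 + 161*M(1, 1) = 140 + 161*1² = 140 + 161*1 = 140 + 161 = 301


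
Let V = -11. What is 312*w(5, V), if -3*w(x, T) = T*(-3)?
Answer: -3432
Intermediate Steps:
w(x, T) = T (w(x, T) = -T*(-3)/3 = -(-1)*T = T)
312*w(5, V) = 312*(-11) = -3432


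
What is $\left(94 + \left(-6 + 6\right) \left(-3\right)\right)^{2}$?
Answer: $8836$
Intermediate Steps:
$\left(94 + \left(-6 + 6\right) \left(-3\right)\right)^{2} = \left(94 + 0 \left(-3\right)\right)^{2} = \left(94 + 0\right)^{2} = 94^{2} = 8836$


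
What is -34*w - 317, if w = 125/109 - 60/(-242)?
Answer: -4806343/13189 ≈ -364.42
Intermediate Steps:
w = 18395/13189 (w = 125*(1/109) - 60*(-1/242) = 125/109 + 30/121 = 18395/13189 ≈ 1.3947)
-34*w - 317 = -34*18395/13189 - 317 = -625430/13189 - 317 = -4806343/13189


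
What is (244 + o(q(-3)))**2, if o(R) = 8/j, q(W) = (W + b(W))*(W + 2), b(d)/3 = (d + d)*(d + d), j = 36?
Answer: 4831204/81 ≈ 59645.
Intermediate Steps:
b(d) = 12*d**2 (b(d) = 3*((d + d)*(d + d)) = 3*((2*d)*(2*d)) = 3*(4*d**2) = 12*d**2)
q(W) = (2 + W)*(W + 12*W**2) (q(W) = (W + 12*W**2)*(W + 2) = (W + 12*W**2)*(2 + W) = (2 + W)*(W + 12*W**2))
o(R) = 2/9 (o(R) = 8/36 = 8*(1/36) = 2/9)
(244 + o(q(-3)))**2 = (244 + 2/9)**2 = (2198/9)**2 = 4831204/81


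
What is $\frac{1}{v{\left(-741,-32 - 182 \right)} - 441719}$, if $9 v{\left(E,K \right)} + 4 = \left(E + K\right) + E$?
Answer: $- \frac{9}{3977171} \approx -2.2629 \cdot 10^{-6}$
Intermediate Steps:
$v{\left(E,K \right)} = - \frac{4}{9} + \frac{K}{9} + \frac{2 E}{9}$ ($v{\left(E,K \right)} = - \frac{4}{9} + \frac{\left(E + K\right) + E}{9} = - \frac{4}{9} + \frac{K + 2 E}{9} = - \frac{4}{9} + \left(\frac{K}{9} + \frac{2 E}{9}\right) = - \frac{4}{9} + \frac{K}{9} + \frac{2 E}{9}$)
$\frac{1}{v{\left(-741,-32 - 182 \right)} - 441719} = \frac{1}{\left(- \frac{4}{9} + \frac{-32 - 182}{9} + \frac{2}{9} \left(-741\right)\right) - 441719} = \frac{1}{\left(- \frac{4}{9} + \frac{1}{9} \left(-214\right) - \frac{494}{3}\right) - 441719} = \frac{1}{\left(- \frac{4}{9} - \frac{214}{9} - \frac{494}{3}\right) - 441719} = \frac{1}{- \frac{1700}{9} - 441719} = \frac{1}{- \frac{3977171}{9}} = - \frac{9}{3977171}$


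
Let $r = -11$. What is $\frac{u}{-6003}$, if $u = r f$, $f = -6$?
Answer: $- \frac{22}{2001} \approx -0.010995$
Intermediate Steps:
$u = 66$ ($u = \left(-11\right) \left(-6\right) = 66$)
$\frac{u}{-6003} = \frac{66}{-6003} = 66 \left(- \frac{1}{6003}\right) = - \frac{22}{2001}$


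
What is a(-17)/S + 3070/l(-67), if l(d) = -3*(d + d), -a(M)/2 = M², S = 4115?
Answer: 6200347/827115 ≈ 7.4964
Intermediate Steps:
a(M) = -2*M²
l(d) = -6*d
a(-17)/S + 3070/l(-67) = -2*(-17)²/4115 + 3070/((-6*(-67))) = -2*289*(1/4115) + 3070/402 = -578*1/4115 + 3070*(1/402) = -578/4115 + 1535/201 = 6200347/827115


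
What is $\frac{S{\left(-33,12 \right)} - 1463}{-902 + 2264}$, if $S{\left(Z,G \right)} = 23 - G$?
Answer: $- \frac{242}{227} \approx -1.0661$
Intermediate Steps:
$\frac{S{\left(-33,12 \right)} - 1463}{-902 + 2264} = \frac{\left(23 - 12\right) - 1463}{-902 + 2264} = \frac{\left(23 - 12\right) - 1463}{1362} = \left(11 - 1463\right) \frac{1}{1362} = \left(-1452\right) \frac{1}{1362} = - \frac{242}{227}$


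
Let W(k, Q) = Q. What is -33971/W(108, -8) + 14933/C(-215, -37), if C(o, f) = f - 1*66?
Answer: 3379549/824 ≈ 4101.4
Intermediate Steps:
C(o, f) = -66 + f (C(o, f) = f - 66 = -66 + f)
-33971/W(108, -8) + 14933/C(-215, -37) = -33971/(-8) + 14933/(-66 - 37) = -33971*(-⅛) + 14933/(-103) = 33971/8 + 14933*(-1/103) = 33971/8 - 14933/103 = 3379549/824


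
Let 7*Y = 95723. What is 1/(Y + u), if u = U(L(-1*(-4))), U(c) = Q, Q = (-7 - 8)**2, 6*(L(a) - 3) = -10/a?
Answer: 7/97298 ≈ 7.1944e-5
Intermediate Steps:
Y = 95723/7 (Y = (1/7)*95723 = 95723/7 ≈ 13675.)
L(a) = 3 - 5/(3*a) (L(a) = 3 + (-10/a)/6 = 3 - 5/(3*a))
Q = 225 (Q = (-15)**2 = 225)
U(c) = 225
u = 225
1/(Y + u) = 1/(95723/7 + 225) = 1/(97298/7) = 7/97298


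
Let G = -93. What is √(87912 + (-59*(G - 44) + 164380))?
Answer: 5*√10415 ≈ 510.27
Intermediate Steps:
√(87912 + (-59*(G - 44) + 164380)) = √(87912 + (-59*(-93 - 44) + 164380)) = √(87912 + (-59*(-137) + 164380)) = √(87912 + (8083 + 164380)) = √(87912 + 172463) = √260375 = 5*√10415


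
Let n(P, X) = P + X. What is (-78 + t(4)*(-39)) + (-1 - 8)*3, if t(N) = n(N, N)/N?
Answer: -183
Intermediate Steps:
t(N) = 2 (t(N) = (N + N)/N = (2*N)/N = 2)
(-78 + t(4)*(-39)) + (-1 - 8)*3 = (-78 + 2*(-39)) + (-1 - 8)*3 = (-78 - 78) - 9*3 = -156 - 27 = -183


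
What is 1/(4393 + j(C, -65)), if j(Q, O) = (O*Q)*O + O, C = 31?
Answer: 1/135303 ≈ 7.3908e-6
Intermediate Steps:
j(Q, O) = O + Q*O**2 (j(Q, O) = Q*O**2 + O = O + Q*O**2)
1/(4393 + j(C, -65)) = 1/(4393 - 65*(1 - 65*31)) = 1/(4393 - 65*(1 - 2015)) = 1/(4393 - 65*(-2014)) = 1/(4393 + 130910) = 1/135303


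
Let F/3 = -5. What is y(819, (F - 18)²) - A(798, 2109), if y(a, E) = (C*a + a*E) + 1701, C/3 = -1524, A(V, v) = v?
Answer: -2852985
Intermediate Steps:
F = -15 (F = 3*(-5) = -15)
C = -4572 (C = 3*(-1524) = -4572)
y(a, E) = 1701 - 4572*a + E*a (y(a, E) = (-4572*a + a*E) + 1701 = (-4572*a + E*a) + 1701 = 1701 - 4572*a + E*a)
y(819, (F - 18)²) - A(798, 2109) = (1701 - 4572*819 + (-15 - 18)²*819) - 1*2109 = (1701 - 3744468 + (-33)²*819) - 2109 = (1701 - 3744468 + 1089*819) - 2109 = (1701 - 3744468 + 891891) - 2109 = -2850876 - 2109 = -2852985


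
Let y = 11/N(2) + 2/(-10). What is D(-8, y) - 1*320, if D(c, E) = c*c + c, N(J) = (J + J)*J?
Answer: -264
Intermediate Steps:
N(J) = 2*J² (N(J) = (2*J)*J = 2*J²)
y = 47/40 (y = 11/((2*2²)) + 2/(-10) = 11/((2*4)) + 2*(-⅒) = 11/8 - ⅕ = 47/40 ≈ 1.1750)
D(c, E) = c + c² (D(c, E) = c² + c = c + c²)
D(-8, y) - 1*320 = -8*(1 - 8) - 1*320 = -8*(-7) - 320 = 56 - 320 = -264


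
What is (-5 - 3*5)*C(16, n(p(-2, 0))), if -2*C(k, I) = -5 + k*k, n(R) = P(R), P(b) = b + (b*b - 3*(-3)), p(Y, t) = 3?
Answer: 2510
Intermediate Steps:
P(b) = 9 + b + b² (P(b) = b + (b² + 9) = b + (9 + b²) = 9 + b + b²)
n(R) = 9 + R + R²
C(k, I) = 5/2 - k²/2 (C(k, I) = -(-5 + k*k)/2 = -(-5 + k²)/2 = 5/2 - k²/2)
(-5 - 3*5)*C(16, n(p(-2, 0))) = (-5 - 3*5)*(5/2 - ½*16²) = (-5 - 15)*(5/2 - ½*256) = -20*(5/2 - 128) = -20*(-251/2) = 2510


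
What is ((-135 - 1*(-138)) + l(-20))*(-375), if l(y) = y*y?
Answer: -151125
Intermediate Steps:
l(y) = y²
((-135 - 1*(-138)) + l(-20))*(-375) = ((-135 - 1*(-138)) + (-20)²)*(-375) = ((-135 + 138) + 400)*(-375) = (3 + 400)*(-375) = 403*(-375) = -151125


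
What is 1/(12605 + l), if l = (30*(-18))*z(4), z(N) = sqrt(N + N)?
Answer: 2521/31310645 + 216*sqrt(2)/31310645 ≈ 9.0272e-5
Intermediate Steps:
z(N) = sqrt(2)*sqrt(N) (z(N) = sqrt(2*N) = sqrt(2)*sqrt(N))
l = -1080*sqrt(2) (l = (30*(-18))*(sqrt(2)*sqrt(4)) = -540*sqrt(2)*2 = -1080*sqrt(2) ≈ -1527.4)
1/(12605 + l) = 1/(12605 - 1080*sqrt(2))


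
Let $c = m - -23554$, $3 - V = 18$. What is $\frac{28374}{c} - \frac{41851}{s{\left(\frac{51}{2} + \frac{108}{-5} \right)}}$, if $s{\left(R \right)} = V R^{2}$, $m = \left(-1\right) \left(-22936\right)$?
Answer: $\frac{19521265181}{106066935} \approx 184.05$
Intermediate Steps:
$m = 22936$
$V = -15$ ($V = 3 - 18 = -15$)
$s{\left(R \right)} = - 15 R^{2}$
$c = 46490$ ($c = 22936 - -23554 = 22936 + 23554 = 46490$)
$\frac{28374}{c} - \frac{41851}{s{\left(\frac{51}{2} + \frac{108}{-5} \right)}} = \frac{28374}{46490} - \frac{41851}{\left(-15\right) \left(\frac{51}{2} + \frac{108}{-5}\right)^{2}} = 28374 \cdot \frac{1}{46490} - \frac{41851}{\left(-15\right) \left(51 \cdot \frac{1}{2} + 108 \left(- \frac{1}{5}\right)\right)^{2}} = \frac{14187}{23245} - \frac{41851}{\left(-15\right) \left(\frac{51}{2} - \frac{108}{5}\right)^{2}} = \frac{14187}{23245} - \frac{41851}{\left(-15\right) \left(\frac{39}{10}\right)^{2}} = \frac{14187}{23245} - \frac{41851}{\left(-15\right) \frac{1521}{100}} = \frac{14187}{23245} - \frac{41851}{- \frac{4563}{20}} = \frac{14187}{23245} - - \frac{837020}{4563} = \frac{14187}{23245} + \frac{837020}{4563} = \frac{19521265181}{106066935}$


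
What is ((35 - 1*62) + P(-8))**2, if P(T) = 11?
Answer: 256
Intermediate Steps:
((35 - 1*62) + P(-8))**2 = ((35 - 1*62) + 11)**2 = ((35 - 62) + 11)**2 = (-27 + 11)**2 = (-16)**2 = 256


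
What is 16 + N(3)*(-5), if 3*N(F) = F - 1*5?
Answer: 58/3 ≈ 19.333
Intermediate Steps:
N(F) = -5/3 + F/3 (N(F) = (F - 1*5)/3 = (F - 5)/3 = (-5 + F)/3 = -5/3 + F/3)
16 + N(3)*(-5) = 16 + (-5/3 + (1/3)*3)*(-5) = 16 + (-5/3 + 1)*(-5) = 16 - 2/3*(-5) = 16 + 10/3 = 58/3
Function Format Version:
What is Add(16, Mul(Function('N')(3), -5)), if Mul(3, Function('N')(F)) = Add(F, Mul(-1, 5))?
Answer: Rational(58, 3) ≈ 19.333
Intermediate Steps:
Function('N')(F) = Add(Rational(-5, 3), Mul(Rational(1, 3), F)) (Function('N')(F) = Mul(Rational(1, 3), Add(F, Mul(-1, 5))) = Mul(Rational(1, 3), Add(F, -5)) = Mul(Rational(1, 3), Add(-5, F)) = Add(Rational(-5, 3), Mul(Rational(1, 3), F)))
Add(16, Mul(Function('N')(3), -5)) = Add(16, Mul(Add(Rational(-5, 3), Mul(Rational(1, 3), 3)), -5)) = Add(16, Mul(Add(Rational(-5, 3), 1), -5)) = Add(16, Mul(Rational(-2, 3), -5)) = Add(16, Rational(10, 3)) = Rational(58, 3)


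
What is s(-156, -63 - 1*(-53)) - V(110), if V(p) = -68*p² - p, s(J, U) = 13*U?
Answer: 822780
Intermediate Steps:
V(p) = -p - 68*p²
s(-156, -63 - 1*(-53)) - V(110) = 13*(-63 - 1*(-53)) - (-1)*110*(1 + 68*110) = 13*(-63 + 53) - (-1)*110*(1 + 7480) = 13*(-10) - (-1)*110*7481 = -130 - 1*(-822910) = -130 + 822910 = 822780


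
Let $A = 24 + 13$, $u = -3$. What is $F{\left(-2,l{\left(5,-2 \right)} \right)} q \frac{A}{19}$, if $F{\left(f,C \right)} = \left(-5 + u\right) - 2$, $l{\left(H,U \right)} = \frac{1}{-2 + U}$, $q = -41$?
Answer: $\frac{15170}{19} \approx 798.42$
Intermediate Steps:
$A = 37$
$F{\left(f,C \right)} = -10$ ($F{\left(f,C \right)} = \left(-5 - 3\right) - 2 = -8 - 2 = -10$)
$F{\left(-2,l{\left(5,-2 \right)} \right)} q \frac{A}{19} = \left(-10\right) \left(-41\right) \frac{37}{19} = 410 \cdot 37 \cdot \frac{1}{19} = 410 \cdot \frac{37}{19} = \frac{15170}{19}$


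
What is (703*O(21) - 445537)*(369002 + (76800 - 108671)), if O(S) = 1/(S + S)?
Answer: -2102781679827/14 ≈ -1.5020e+11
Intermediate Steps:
O(S) = 1/(2*S)
(703*O(21) - 445537)*(369002 + (76800 - 108671)) = (703*((½)/21) - 445537)*(369002 + (76800 - 108671)) = (703*((½)*(1/21)) - 445537)*(369002 - 31871) = (703*(1/42) - 445537)*337131 = (703/42 - 445537)*337131 = -18711851/42*337131 = -2102781679827/14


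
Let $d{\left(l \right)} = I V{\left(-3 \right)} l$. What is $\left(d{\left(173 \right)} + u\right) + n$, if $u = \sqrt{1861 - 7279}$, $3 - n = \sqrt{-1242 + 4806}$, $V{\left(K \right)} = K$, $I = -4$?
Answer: $2079 - 18 \sqrt{11} + 3 i \sqrt{602} \approx 2019.3 + 73.607 i$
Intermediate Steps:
$n = 3 - 18 \sqrt{11}$ ($n = 3 - \sqrt{-1242 + 4806} = 3 - \sqrt{3564} = 3 - 18 \sqrt{11} \approx -56.699$)
$d{\left(l \right)} = 12 l$ ($d{\left(l \right)} = \left(-4\right) \left(-3\right) l = 12 l$)
$u = 3 i \sqrt{602}$ ($u = \sqrt{-5418} = 3 i \sqrt{602} \approx 73.607 i$)
$\left(d{\left(173 \right)} + u\right) + n = \left(12 \cdot 173 + 3 i \sqrt{602}\right) + \left(3 - 18 \sqrt{11}\right) = \left(2076 + 3 i \sqrt{602}\right) + \left(3 - 18 \sqrt{11}\right) = 2079 - 18 \sqrt{11} + 3 i \sqrt{602}$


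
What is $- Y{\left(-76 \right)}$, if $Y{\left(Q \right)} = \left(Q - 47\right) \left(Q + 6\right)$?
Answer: $-8610$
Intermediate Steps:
$Y{\left(Q \right)} = \left(-47 + Q\right) \left(6 + Q\right)$
$- Y{\left(-76 \right)} = - (-282 + \left(-76\right)^{2} - -3116) = - (-282 + 5776 + 3116) = \left(-1\right) 8610 = -8610$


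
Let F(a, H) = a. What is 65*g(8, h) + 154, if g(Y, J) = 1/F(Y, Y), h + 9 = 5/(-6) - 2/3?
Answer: 1297/8 ≈ 162.13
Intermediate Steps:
h = -21/2 (h = -9 + (5/(-6) - 2/3) = -9 + (5*(-⅙) - 2*⅓) = -9 + (-⅚ - ⅔) = -9 - 3/2 = -21/2 ≈ -10.500)
g(Y, J) = 1/Y
65*g(8, h) + 154 = 65/8 + 154 = 1297/8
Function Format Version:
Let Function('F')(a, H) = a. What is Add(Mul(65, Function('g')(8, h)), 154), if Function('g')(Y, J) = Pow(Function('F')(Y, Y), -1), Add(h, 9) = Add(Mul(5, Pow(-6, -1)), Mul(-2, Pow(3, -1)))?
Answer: Rational(1297, 8) ≈ 162.13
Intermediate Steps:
h = Rational(-21, 2) (h = Add(-9, Add(Mul(5, Pow(-6, -1)), Mul(-2, Pow(3, -1)))) = Add(-9, Add(Mul(5, Rational(-1, 6)), Mul(-2, Rational(1, 3)))) = Add(-9, Add(Rational(-5, 6), Rational(-2, 3))) = Add(-9, Rational(-3, 2)) = Rational(-21, 2) ≈ -10.500)
Function('g')(Y, J) = Pow(Y, -1)
Add(Mul(65, Function('g')(8, h)), 154) = Add(Mul(65, Pow(8, -1)), 154) = Add(Mul(65, Rational(1, 8)), 154) = Add(Rational(65, 8), 154) = Rational(1297, 8)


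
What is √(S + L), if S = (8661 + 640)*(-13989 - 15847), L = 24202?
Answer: 7*I*√5662866 ≈ 16658.0*I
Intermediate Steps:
S = -277504636 (S = 9301*(-29836) = -277504636)
√(S + L) = √(-277504636 + 24202) = √(-277480434) = 7*I*√5662866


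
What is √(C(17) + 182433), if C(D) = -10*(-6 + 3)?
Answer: √182463 ≈ 427.16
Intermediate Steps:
C(D) = 30 (C(D) = -10*(-3) = 30)
√(C(17) + 182433) = √(30 + 182433) = √182463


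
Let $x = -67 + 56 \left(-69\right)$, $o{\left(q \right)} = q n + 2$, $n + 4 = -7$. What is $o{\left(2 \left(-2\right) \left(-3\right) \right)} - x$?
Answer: $3801$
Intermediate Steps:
$n = -11$ ($n = -4 - 7 = -11$)
$o{\left(q \right)} = 2 - 11 q$ ($o{\left(q \right)} = q \left(-11\right) + 2 = - 11 q + 2 = 2 - 11 q$)
$x = -3931$ ($x = -67 - 3864 = -3931$)
$o{\left(2 \left(-2\right) \left(-3\right) \right)} - x = \left(2 - 11 \cdot 2 \left(-2\right) \left(-3\right)\right) - -3931 = \left(2 - 11 \left(\left(-4\right) \left(-3\right)\right)\right) + 3931 = \left(2 - 132\right) + 3931 = -130 + 3931 = 3801$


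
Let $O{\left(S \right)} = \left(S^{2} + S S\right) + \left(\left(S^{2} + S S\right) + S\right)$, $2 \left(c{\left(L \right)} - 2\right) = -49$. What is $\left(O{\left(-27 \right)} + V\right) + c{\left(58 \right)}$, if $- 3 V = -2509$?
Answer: $\frac{22217}{6} \approx 3702.8$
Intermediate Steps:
$V = \frac{2509}{3}$ ($V = \left(- \frac{1}{3}\right) \left(-2509\right) = \frac{2509}{3} \approx 836.33$)
$c{\left(L \right)} = - \frac{45}{2}$ ($c{\left(L \right)} = 2 + \frac{1}{2} \left(-49\right) = 2 - \frac{49}{2} = - \frac{45}{2}$)
$O{\left(S \right)} = S + 4 S^{2}$ ($O{\left(S \right)} = \left(S^{2} + S^{2}\right) + \left(\left(S^{2} + S^{2}\right) + S\right) = 2 S^{2} + \left(2 S^{2} + S\right) = 2 S^{2} + \left(S + 2 S^{2}\right) = S + 4 S^{2}$)
$\left(O{\left(-27 \right)} + V\right) + c{\left(58 \right)} = \left(- 27 \left(1 + 4 \left(-27\right)\right) + \frac{2509}{3}\right) - \frac{45}{2} = \left(- 27 \left(1 - 108\right) + \frac{2509}{3}\right) - \frac{45}{2} = \left(\left(-27\right) \left(-107\right) + \frac{2509}{3}\right) - \frac{45}{2} = \left(2889 + \frac{2509}{3}\right) - \frac{45}{2} = \frac{11176}{3} - \frac{45}{2} = \frac{22217}{6}$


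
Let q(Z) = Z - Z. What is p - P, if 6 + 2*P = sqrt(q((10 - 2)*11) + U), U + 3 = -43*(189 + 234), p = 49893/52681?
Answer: 207936/52681 - 2*I*sqrt(1137) ≈ 3.9471 - 67.439*I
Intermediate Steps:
p = 49893/52681 (p = 49893*(1/52681) = 49893/52681 ≈ 0.94708)
q(Z) = 0
U = -18192 (U = -3 - 43*(189 + 234) = -3 - 43*423 = -3 - 18189 = -18192)
P = -3 + 2*I*sqrt(1137) (P = -3 + sqrt(0 - 18192)/2 = -3 + sqrt(-18192)/2 = -3 + (4*I*sqrt(1137))/2 = -3 + 2*I*sqrt(1137) ≈ -3.0 + 67.439*I)
p - P = 49893/52681 - (-3 + 2*I*sqrt(1137)) = 49893/52681 + (3 - 2*I*sqrt(1137)) = 207936/52681 - 2*I*sqrt(1137)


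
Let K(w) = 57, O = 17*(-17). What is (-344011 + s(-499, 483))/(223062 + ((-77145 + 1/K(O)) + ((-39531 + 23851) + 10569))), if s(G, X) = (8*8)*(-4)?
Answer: -19623219/8025943 ≈ -2.4450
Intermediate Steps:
O = -289
s(G, X) = -256 (s(G, X) = 64*(-4) = -256)
(-344011 + s(-499, 483))/(223062 + ((-77145 + 1/K(O)) + ((-39531 + 23851) + 10569))) = (-344011 - 256)/(223062 + ((-77145 + 1/57) + ((-39531 + 23851) + 10569))) = -344267/(223062 + ((-77145 + 1/57) + (-15680 + 10569))) = -344267/(223062 + (-4397264/57 - 5111)) = -344267/(223062 - 4688591/57) = -344267/8025943/57 = -344267*57/8025943 = -19623219/8025943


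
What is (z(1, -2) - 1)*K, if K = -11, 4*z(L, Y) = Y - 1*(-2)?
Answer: 11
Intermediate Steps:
z(L, Y) = ½ + Y/4 (z(L, Y) = (Y - 1*(-2))/4 = (Y + 2)/4 = (2 + Y)/4 = ½ + Y/4)
(z(1, -2) - 1)*K = ((½ + (¼)*(-2)) - 1)*(-11) = ((½ - ½) - 1)*(-11) = (0 - 1)*(-11) = -1*(-11) = 11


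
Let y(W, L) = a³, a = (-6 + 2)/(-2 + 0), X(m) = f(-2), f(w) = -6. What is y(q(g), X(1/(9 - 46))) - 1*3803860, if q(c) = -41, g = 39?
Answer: -3803852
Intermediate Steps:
X(m) = -6
a = 2 (a = -4/(-2) = -4*(-½) = 2)
y(W, L) = 8 (y(W, L) = 2³ = 8)
y(q(g), X(1/(9 - 46))) - 1*3803860 = 8 - 1*3803860 = 8 - 3803860 = -3803852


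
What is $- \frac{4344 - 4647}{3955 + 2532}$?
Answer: $\frac{303}{6487} \approx 0.046709$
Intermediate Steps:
$- \frac{4344 - 4647}{3955 + 2532} = - \frac{-303}{6487} = \left(-1\right) \left(- \frac{303}{6487}\right) = \frac{303}{6487}$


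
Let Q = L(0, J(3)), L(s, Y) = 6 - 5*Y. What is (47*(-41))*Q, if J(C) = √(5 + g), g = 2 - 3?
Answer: 7708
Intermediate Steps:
g = -1
J(C) = 2 (J(C) = √(5 - 1) = √4 = 2)
Q = -4 (Q = 6 - 5*2 = 6 - 10 = -4)
(47*(-41))*Q = (47*(-41))*(-4) = -1927*(-4) = 7708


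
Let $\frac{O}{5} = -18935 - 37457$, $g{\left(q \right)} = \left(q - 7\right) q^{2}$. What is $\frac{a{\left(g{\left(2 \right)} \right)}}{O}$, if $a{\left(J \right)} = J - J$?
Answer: $0$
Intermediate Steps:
$g{\left(q \right)} = q^{2} \left(-7 + q\right)$ ($g{\left(q \right)} = \left(-7 + q\right) q^{2} = q^{2} \left(-7 + q\right)$)
$a{\left(J \right)} = 0$
$O = -281960$ ($O = 5 \left(-18935 - 37457\right) = 5 \left(-56392\right) = -281960$)
$\frac{a{\left(g{\left(2 \right)} \right)}}{O} = \frac{0}{-281960} = 0 \left(- \frac{1}{281960}\right) = 0$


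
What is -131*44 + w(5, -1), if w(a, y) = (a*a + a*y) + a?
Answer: -5739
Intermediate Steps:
w(a, y) = a + a² + a*y (w(a, y) = (a² + a*y) + a = a + a² + a*y)
-131*44 + w(5, -1) = -131*44 + 5*(1 + 5 - 1) = -5764 + 5*5 = -5764 + 25 = -5739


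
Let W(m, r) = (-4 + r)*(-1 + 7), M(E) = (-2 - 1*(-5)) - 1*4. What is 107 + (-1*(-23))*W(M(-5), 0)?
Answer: -445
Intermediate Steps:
M(E) = -1 (M(E) = (-2 + 5) - 4 = 3 - 4 = -1)
W(m, r) = -24 + 6*r (W(m, r) = (-4 + r)*6 = -24 + 6*r)
107 + (-1*(-23))*W(M(-5), 0) = 107 + (-1*(-23))*(-24 + 6*0) = 107 + 23*(-24 + 0) = 107 + 23*(-24) = 107 - 552 = -445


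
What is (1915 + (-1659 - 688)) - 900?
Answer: -1332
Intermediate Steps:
(1915 + (-1659 - 688)) - 900 = (1915 - 2347) - 900 = -432 - 900 = -1332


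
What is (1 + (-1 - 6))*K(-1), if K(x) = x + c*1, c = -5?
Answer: 36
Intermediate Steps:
K(x) = -5 + x (K(x) = x - 5*1 = x - 5 = -5 + x)
(1 + (-1 - 6))*K(-1) = (1 + (-1 - 6))*(-5 - 1) = (1 - 7)*(-6) = -6*(-6) = 36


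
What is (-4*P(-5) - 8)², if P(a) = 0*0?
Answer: 64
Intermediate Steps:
P(a) = 0
(-4*P(-5) - 8)² = (-4*0 - 8)² = (0 - 8)² = (-8)² = 64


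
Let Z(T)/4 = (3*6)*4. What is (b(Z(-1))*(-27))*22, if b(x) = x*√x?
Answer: -2052864*√2 ≈ -2.9032e+6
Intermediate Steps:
Z(T) = 288 (Z(T) = 4*((3*6)*4) = 4*(18*4) = 4*72 = 288)
b(x) = x^(3/2)
(b(Z(-1))*(-27))*22 = (288^(3/2)*(-27))*22 = ((3456*√2)*(-27))*22 = -93312*√2*22 = -2052864*√2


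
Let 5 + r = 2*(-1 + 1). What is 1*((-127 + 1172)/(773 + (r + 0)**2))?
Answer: 55/42 ≈ 1.3095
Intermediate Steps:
r = -5 (r = -5 + 2*(-1 + 1) = -5 + 2*0 = -5 + 0 = -5)
1*((-127 + 1172)/(773 + (r + 0)**2)) = 1*((-127 + 1172)/(773 + (-5 + 0)**2)) = 1*(1045/(773 + (-5)**2)) = 1*(1045/(773 + 25)) = 1*(1045/798) = 1*(1045*(1/798)) = 1*(55/42) = 55/42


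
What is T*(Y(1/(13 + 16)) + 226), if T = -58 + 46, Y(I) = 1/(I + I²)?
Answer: -15242/5 ≈ -3048.4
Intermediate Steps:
T = -12
T*(Y(1/(13 + 16)) + 226) = -12*(1/((1/(13 + 16))*(1 + 1/(13 + 16))) + 226) = -12*(1/((1/29)*(1 + 1/29)) + 226) = -12*(29/(30/29) + 226) = -12*(29*(29/30) + 226) = -12*(841/30 + 226) = -12*7621/30 = -15242/5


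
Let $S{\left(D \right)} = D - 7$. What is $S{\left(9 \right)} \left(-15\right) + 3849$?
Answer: $3819$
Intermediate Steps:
$S{\left(D \right)} = -7 + D$
$S{\left(9 \right)} \left(-15\right) + 3849 = \left(-7 + 9\right) \left(-15\right) + 3849 = 2 \left(-15\right) + 3849 = -30 + 3849 = 3819$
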